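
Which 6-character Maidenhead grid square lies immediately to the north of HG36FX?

HG37fa

Latitude subsquare x = 23; +1 → 24, wraps to 0 = a, carry into square.
Latitude square 6; +1 → 7.
The longitude characters are unchanged.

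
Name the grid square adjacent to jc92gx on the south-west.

Longitude subsquare g = 6; −1 → 5 = f.
Latitude subsquare x = 23; −1 → 22 = w.

JC92fw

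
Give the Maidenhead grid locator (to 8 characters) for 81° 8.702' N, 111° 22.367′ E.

OR51qd44

Shift to the Maidenhead origin (180°W, 90°S): lon 291.37278, lat 171.14503.
Field: 291.37278/20 → 14 → O, 171.14503/10 → 17 → R; chars OR.
Square: 11.37278/2 → 5, 1.14503/1 → 1; chars 51.
Subsquare: 1.37278/0.0833333 → 16 → q, 0.14503/0.0416667 → 3 → d; chars qd.
Extended square: 0.03945/0.00833333 → 4, 0.02003/0.00416667 → 4; chars 44.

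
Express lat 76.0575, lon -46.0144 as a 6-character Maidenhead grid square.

Offset from 180°W / 90°S: lon 133.9856°, lat 166.0575°.
Field: 133.9856/20 → 6 → G, 166.0575/10 → 16 → Q; chars GQ.
Square: 13.9856/2 → 6, 6.0575/1 → 6; chars 66.
Subsquare: 1.9856/0.0833333 → 23 → x, 0.0575/0.0416667 → 1 → b; chars xb.

GQ66xb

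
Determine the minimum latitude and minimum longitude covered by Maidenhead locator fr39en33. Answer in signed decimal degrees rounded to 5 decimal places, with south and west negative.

Field F=5, R=17: +5·20° lon, +17·10° lat → SW at lon -80°, lat 80°.
Square 3, 9: +3·2° lon, +9·1° lat → SW at lon -74°, lat 89°.
Subsquare e=4, n=13: +4·0.0833333° lon, +13·0.0416667° lat → SW at lon -73.6667°, lat 89.5417°.
Extended square 3, 3: +3·0.00833333° lon, +3·0.00416667° lat → SW at lon -73.6417°, lat 89.5542°.
latitude 89.55417, longitude -73.64167.

89.55417, -73.64167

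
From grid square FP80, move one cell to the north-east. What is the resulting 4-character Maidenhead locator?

Longitude square 8; +1 → 9.
Latitude square 0; +1 → 1.

FP91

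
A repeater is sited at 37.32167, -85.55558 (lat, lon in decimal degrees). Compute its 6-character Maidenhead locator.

Offset from 180°W / 90°S: lon 94.4444°, lat 127.3217°.
Field (20°×10°, letters A–R): lon ⌊94.4444/20⌋ = 4 → E; lat ⌊127.3217/10⌋ = 12 → M.
Square (2°×1°, digits 0–9): lon ⌊14.4444/2⌋ = 7; lat ⌊7.3217/1⌋ = 7.
Subsquare (5′×2.5′, letters a–x): lon ⌊0.4444/0.0833333⌋ = 5 → f; lat ⌊0.3217/0.0416667⌋ = 7 → h.

EM77fh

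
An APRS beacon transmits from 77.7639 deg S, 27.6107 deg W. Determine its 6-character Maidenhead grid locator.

HB62ef

Offset from 180°W / 90°S: lon 152.3893°, lat 12.2361°.
Field: lon ⌊152.3893/20⌋ = 7 → H; lat ⌊12.2361/10⌋ = 1 → B.
Square: lon ⌊12.3893/2⌋ = 6; lat ⌊2.2361/1⌋ = 2.
Subsquare: lon ⌊0.3893/0.0833333⌋ = 4 → e; lat ⌊0.2361/0.0416667⌋ = 5 → f.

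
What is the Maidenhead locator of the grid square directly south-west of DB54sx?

DB54rw

Longitude subsquare s = 18; −1 → 17 = r.
Latitude subsquare x = 23; −1 → 22 = w.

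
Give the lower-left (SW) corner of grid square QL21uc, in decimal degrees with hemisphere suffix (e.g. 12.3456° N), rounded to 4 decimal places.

21.0833° N, 145.6667° E

Field Q=16, L=11: +16·20° lon, +11·10° lat → SW at lon 140°, lat 20°.
Square 2, 1: +2·2° lon, +1·1° lat → SW at lon 144°, lat 21°.
Subsquare u=20, c=2: +20·0.0833333° lon, +2·0.0416667° lat → SW at lon 145.667°, lat 21.0833°.
latitude 21.0833° N, longitude 145.6667° E.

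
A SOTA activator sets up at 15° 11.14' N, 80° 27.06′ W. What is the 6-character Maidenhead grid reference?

EK95se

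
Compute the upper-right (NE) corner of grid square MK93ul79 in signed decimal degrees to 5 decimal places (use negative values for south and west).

13.50000, 79.73333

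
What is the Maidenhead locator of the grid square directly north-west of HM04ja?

Longitude subsquare j = 9; −1 → 8 = i.
Latitude subsquare a = 0; +1 → 1 = b.

HM04ib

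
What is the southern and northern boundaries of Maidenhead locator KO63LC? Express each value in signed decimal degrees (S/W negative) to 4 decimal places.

Field K=10, O=14: +10·20° lon, +14·10° lat → SW at lon 20°, lat 50°.
Square 6, 3: +6·2° lon, +3·1° lat → SW at lon 32°, lat 53°.
Subsquare l=11, c=2: +11·0.0833333° lon, +2·0.0416667° lat → SW at lon 32.9167°, lat 53.0833°.
Cell spans 0.0833333° lon × 0.0416667° lat.
south 53.0833, north 53.1250.

53.0833, 53.1250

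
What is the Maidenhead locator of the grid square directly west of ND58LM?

Longitude subsquare l = 11; −1 → 10 = k.
The latitude characters are unchanged.

ND58km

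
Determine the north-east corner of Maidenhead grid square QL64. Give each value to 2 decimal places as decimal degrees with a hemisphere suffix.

25.00° N, 154.00° E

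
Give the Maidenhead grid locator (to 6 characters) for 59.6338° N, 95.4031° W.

EO29hp

Add 180° to longitude and 90° to latitude: 84.5969, 149.6338.
Field: 84.5969/20 → 4 → E, 149.6338/10 → 14 → O; chars EO.
Square: 4.5969/2 → 2, 9.6338/1 → 9; chars 29.
Subsquare: 0.5969/0.0833333 → 7 → h, 0.6338/0.0416667 → 15 → p; chars hp.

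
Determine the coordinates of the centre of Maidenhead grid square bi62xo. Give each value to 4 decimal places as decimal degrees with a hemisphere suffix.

7.3958° S, 146.0417° W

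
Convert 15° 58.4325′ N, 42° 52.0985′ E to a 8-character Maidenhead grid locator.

LK15kx43

Add 180° to longitude and 90° to latitude: 222.86831, 105.97387.
Field: 222.86831/20 → 11 → L, 105.97387/10 → 10 → K; chars LK.
Square: 2.86831/2 → 1, 5.97387/1 → 5; chars 15.
Subsquare: 0.86831/0.0833333 → 10 → k, 0.97387/0.0416667 → 23 → x; chars kx.
Extended square: 0.03498/0.00833333 → 4, 0.01554/0.00416667 → 3; chars 43.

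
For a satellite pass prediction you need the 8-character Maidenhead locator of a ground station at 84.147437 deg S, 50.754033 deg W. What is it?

GA45ou94

Add 180° to longitude and 90° to latitude: 129.24597, 5.85256.
Field: 129.24597/20 → 6 → G, 5.85256/10 → 0 → A; chars GA.
Square: 9.24597/2 → 4, 5.85256/1 → 5; chars 45.
Subsquare: 1.24597/0.0833333 → 14 → o, 0.85256/0.0416667 → 20 → u; chars ou.
Extended square: 0.07930/0.00833333 → 9, 0.01923/0.00416667 → 4; chars 94.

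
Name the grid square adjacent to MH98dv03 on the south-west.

MH98cv92

Longitude extended square 0; −1 → -1, wraps to 9, carry into subsquare.
Longitude subsquare d = 3; −1 → 2 = c.
Latitude extended square 3; −1 → 2.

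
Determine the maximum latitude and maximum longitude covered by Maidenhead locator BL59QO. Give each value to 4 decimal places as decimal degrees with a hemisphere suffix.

Field B=1, L=11: +1·20° lon, +11·10° lat → SW at lon -160°, lat 20°.
Square 5, 9: +5·2° lon, +9·1° lat → SW at lon -150°, lat 29°.
Subsquare q=16, o=14: +16·0.0833333° lon, +14·0.0416667° lat → SW at lon -148.667°, lat 29.5833°.
Cell spans 0.0833333° lon × 0.0416667° lat. NE corner is SW corner plus one full cell.
latitude 29.6250° N, longitude 148.5833° W.

29.6250° N, 148.5833° W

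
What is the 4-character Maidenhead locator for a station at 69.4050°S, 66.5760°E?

MC30

Add 180° to longitude and 90° to latitude: 246.58, 20.59.
Field: lon ⌊246.58/20⌋ = 12 → M; lat ⌊20.59/10⌋ = 2 → C.
Square: lon ⌊6.58/2⌋ = 3; lat ⌊0.59/1⌋ = 0.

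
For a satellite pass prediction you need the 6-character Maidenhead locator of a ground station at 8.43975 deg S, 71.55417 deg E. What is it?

MI51sn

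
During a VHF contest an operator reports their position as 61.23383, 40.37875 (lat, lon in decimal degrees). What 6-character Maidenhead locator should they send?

Shift to the Maidenhead origin (180°W, 90°S): lon 220.3787, lat 151.2338.
Field: lon ⌊220.3787/20⌋ = 11 → L; lat ⌊151.2338/10⌋ = 15 → P.
Square: lon ⌊0.3787/2⌋ = 0; lat ⌊1.2338/1⌋ = 1.
Subsquare: lon ⌊0.3787/0.0833333⌋ = 4 → e; lat ⌊0.2338/0.0416667⌋ = 5 → f.

LP01ef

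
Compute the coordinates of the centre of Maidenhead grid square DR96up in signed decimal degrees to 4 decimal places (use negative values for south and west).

86.6458, -100.2917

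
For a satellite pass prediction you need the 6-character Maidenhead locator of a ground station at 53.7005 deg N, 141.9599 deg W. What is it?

Shift to the Maidenhead origin (180°W, 90°S): lon 38.0401, lat 143.7005.
Field: 38.0401/20 → 1 → B, 143.7005/10 → 14 → O; chars BO.
Square: 18.0401/2 → 9, 3.7005/1 → 3; chars 93.
Subsquare: 0.0401/0.0833333 → 0 → a, 0.7005/0.0416667 → 16 → q; chars aq.

BO93aq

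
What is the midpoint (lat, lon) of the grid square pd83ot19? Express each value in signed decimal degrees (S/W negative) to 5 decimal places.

Field P=15, D=3: +15·20° lon, +3·10° lat → SW at lon 120°, lat -60°.
Square 8, 3: +8·2° lon, +3·1° lat → SW at lon 136°, lat -57°.
Subsquare o=14, t=19: +14·0.0833333° lon, +19·0.0416667° lat → SW at lon 137.167°, lat -56.2083°.
Extended square 1, 9: +1·0.00833333° lon, +9·0.00416667° lat → SW at lon 137.175°, lat -56.1708°.
Cell spans 0.00833333° lon × 0.00416667° lat. Centre is SW corner plus half of each.
latitude -56.16875, longitude 137.17917.

-56.16875, 137.17917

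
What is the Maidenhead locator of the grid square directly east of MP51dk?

Longitude subsquare d = 3; +1 → 4 = e.
The latitude characters are unchanged.

MP51ek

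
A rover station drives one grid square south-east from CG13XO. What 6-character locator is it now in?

CG23an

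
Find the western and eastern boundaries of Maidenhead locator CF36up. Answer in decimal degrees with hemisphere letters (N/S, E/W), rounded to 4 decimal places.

132.3333° W, 132.2500° W

Field C=2, F=5: +2·20° lon, +5·10° lat → SW at lon -140°, lat -40°.
Square 3, 6: +3·2° lon, +6·1° lat → SW at lon -134°, lat -34°.
Subsquare u=20, p=15: +20·0.0833333° lon, +15·0.0416667° lat → SW at lon -132.333°, lat -33.375°.
Cell spans 0.0833333° lon × 0.0416667° lat.
west 132.3333° W, east 132.2500° W.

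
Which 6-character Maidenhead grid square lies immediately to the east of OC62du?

Longitude subsquare d = 3; +1 → 4 = e.
The latitude characters are unchanged.

OC62eu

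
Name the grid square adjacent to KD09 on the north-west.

JE90

Longitude square 0; −1 → -1, wraps to 9, carry into field.
Longitude field K = 10; −1 → 9 = J.
Latitude square 9; +1 → 10, wraps to 0, carry into field.
Latitude field D = 3; +1 → 4 = E.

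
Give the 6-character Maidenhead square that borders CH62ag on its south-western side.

Longitude subsquare a = 0; −1 → -1, wraps to 23 = x, carry into square.
Longitude square 6; −1 → 5.
Latitude subsquare g = 6; −1 → 5 = f.

CH52xf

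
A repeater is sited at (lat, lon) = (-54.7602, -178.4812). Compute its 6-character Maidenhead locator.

AD05sf

Shift to the Maidenhead origin (180°W, 90°S): lon 1.5188, lat 35.2398.
Field: 1.5188/20 → 0 → A, 35.2398/10 → 3 → D; chars AD.
Square: 1.5188/2 → 0, 5.2398/1 → 5; chars 05.
Subsquare: 1.5188/0.0833333 → 18 → s, 0.2398/0.0416667 → 5 → f; chars sf.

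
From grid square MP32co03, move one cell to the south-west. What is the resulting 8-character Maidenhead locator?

Longitude extended square 0; −1 → -1, wraps to 9, carry into subsquare.
Longitude subsquare c = 2; −1 → 1 = b.
Latitude extended square 3; −1 → 2.

MP32bo92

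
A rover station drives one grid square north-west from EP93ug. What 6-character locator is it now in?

EP93th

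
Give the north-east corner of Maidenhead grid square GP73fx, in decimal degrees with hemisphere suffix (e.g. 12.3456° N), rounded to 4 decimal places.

64.0000° N, 45.5000° W

Field G=6, P=15: +6·20° lon, +15·10° lat → SW at lon -60°, lat 60°.
Square 7, 3: +7·2° lon, +3·1° lat → SW at lon -46°, lat 63°.
Subsquare f=5, x=23: +5·0.0833333° lon, +23·0.0416667° lat → SW at lon -45.5833°, lat 63.9583°.
Cell spans 0.0833333° lon × 0.0416667° lat. NE corner is SW corner plus one full cell.
latitude 64.0000° N, longitude 45.5000° W.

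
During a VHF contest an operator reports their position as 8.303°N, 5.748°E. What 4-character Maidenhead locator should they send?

Add 180° to longitude and 90° to latitude: 185.75, 98.30.
Field: 185.75/20 → 9 → J, 98.30/10 → 9 → J; chars JJ.
Square: 5.75/2 → 2, 8.30/1 → 8; chars 28.

JJ28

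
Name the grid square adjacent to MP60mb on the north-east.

MP60nc

Longitude subsquare m = 12; +1 → 13 = n.
Latitude subsquare b = 1; +1 → 2 = c.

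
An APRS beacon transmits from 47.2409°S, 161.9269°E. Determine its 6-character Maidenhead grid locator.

Add 180° to longitude and 90° to latitude: 341.9269, 42.7591.
Field: 341.9269/20 → 17 → R, 42.7591/10 → 4 → E; chars RE.
Square: 1.9269/2 → 0, 2.7591/1 → 2; chars 02.
Subsquare: 1.9269/0.0833333 → 23 → x, 0.7591/0.0416667 → 18 → s; chars xs.

RE02xs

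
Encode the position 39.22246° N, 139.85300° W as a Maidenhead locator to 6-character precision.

CM09bf

Add 180° to longitude and 90° to latitude: 40.1470, 129.2225.
Field: 40.1470/20 → 2 → C, 129.2225/10 → 12 → M; chars CM.
Square: 0.1470/2 → 0, 9.2225/1 → 9; chars 09.
Subsquare: 0.1470/0.0833333 → 1 → b, 0.2225/0.0416667 → 5 → f; chars bf.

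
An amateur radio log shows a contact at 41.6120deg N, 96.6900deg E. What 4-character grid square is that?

Shift to the Maidenhead origin (180°W, 90°S): lon 276.69, lat 131.61.
Field (20°×10°, letters A–R): 276.69/20 → 13 → N, 131.61/10 → 13 → N; chars NN.
Square (2°×1°, digits 0–9): 16.69/2 → 8, 1.61/1 → 1; chars 81.

NN81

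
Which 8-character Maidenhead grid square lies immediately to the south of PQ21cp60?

PQ21co69

Latitude extended square 0; −1 → -1, wraps to 9, carry into subsquare.
Latitude subsquare p = 15; −1 → 14 = o.
The longitude characters are unchanged.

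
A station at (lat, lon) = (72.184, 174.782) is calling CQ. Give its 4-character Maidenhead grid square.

RQ72

Offset from 180°W / 90°S: lon 354.78°, lat 162.18°.
Field: lon ⌊354.78/20⌋ = 17 → R; lat ⌊162.18/10⌋ = 16 → Q.
Square: lon ⌊14.78/2⌋ = 7; lat ⌊2.18/1⌋ = 2.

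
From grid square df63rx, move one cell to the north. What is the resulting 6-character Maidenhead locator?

Latitude subsquare x = 23; +1 → 24, wraps to 0 = a, carry into square.
Latitude square 3; +1 → 4.
The longitude characters are unchanged.

DF64ra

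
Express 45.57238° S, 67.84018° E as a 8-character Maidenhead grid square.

ME34wk02

Shift to the Maidenhead origin (180°W, 90°S): lon 247.84018, lat 44.42762.
Field: lon ⌊247.84018/20⌋ = 12 → M; lat ⌊44.42762/10⌋ = 4 → E.
Square: lon ⌊7.84018/2⌋ = 3; lat ⌊4.42762/1⌋ = 4.
Subsquare: lon ⌊1.84018/0.0833333⌋ = 22 → w; lat ⌊0.42762/0.0416667⌋ = 10 → k.
Extended square: lon ⌊0.00685/0.00833333⌋ = 0; lat ⌊0.01095/0.00416667⌋ = 2.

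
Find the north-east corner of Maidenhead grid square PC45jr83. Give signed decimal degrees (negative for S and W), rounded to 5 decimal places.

Field P=15, C=2: +15·20° lon, +2·10° lat → SW at lon 120°, lat -70°.
Square 4, 5: +4·2° lon, +5·1° lat → SW at lon 128°, lat -65°.
Subsquare j=9, r=17: +9·0.0833333° lon, +17·0.0416667° lat → SW at lon 128.75°, lat -64.2917°.
Extended square 8, 3: +8·0.00833333° lon, +3·0.00416667° lat → SW at lon 128.817°, lat -64.2792°.
Cell spans 0.00833333° lon × 0.00416667° lat. NE corner is SW corner plus one full cell.
latitude -64.27500, longitude 128.82500.

-64.27500, 128.82500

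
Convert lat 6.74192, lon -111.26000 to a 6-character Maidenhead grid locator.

Shift to the Maidenhead origin (180°W, 90°S): lon 68.7400, lat 96.7419.
Field: 68.7400/20 → 3 → D, 96.7419/10 → 9 → J; chars DJ.
Square: 8.7400/2 → 4, 6.7419/1 → 6; chars 46.
Subsquare: 0.7400/0.0833333 → 8 → i, 0.7419/0.0416667 → 17 → r; chars ir.

DJ46ir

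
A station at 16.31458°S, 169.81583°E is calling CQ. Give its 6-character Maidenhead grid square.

Shift to the Maidenhead origin (180°W, 90°S): lon 349.8158, lat 73.6854.
Field: 349.8158/20 → 17 → R, 73.6854/10 → 7 → H; chars RH.
Square: 9.8158/2 → 4, 3.6854/1 → 3; chars 43.
Subsquare: 1.8158/0.0833333 → 21 → v, 0.6854/0.0416667 → 16 → q; chars vq.

RH43vq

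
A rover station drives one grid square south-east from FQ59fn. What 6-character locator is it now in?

FQ59gm

Longitude subsquare f = 5; +1 → 6 = g.
Latitude subsquare n = 13; −1 → 12 = m.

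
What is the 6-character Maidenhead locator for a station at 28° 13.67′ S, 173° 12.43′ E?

RG61os

Add 180° to longitude and 90° to latitude: 353.2072, 61.7722.
Field: lon ⌊353.2072/20⌋ = 17 → R; lat ⌊61.7722/10⌋ = 6 → G.
Square: lon ⌊13.2072/2⌋ = 6; lat ⌊1.7722/1⌋ = 1.
Subsquare: lon ⌊1.2072/0.0833333⌋ = 14 → o; lat ⌊0.7722/0.0416667⌋ = 18 → s.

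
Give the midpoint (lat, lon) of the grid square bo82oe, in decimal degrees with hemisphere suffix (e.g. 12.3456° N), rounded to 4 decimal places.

Field B=1, O=14: +1·20° lon, +14·10° lat → SW at lon -160°, lat 50°.
Square 8, 2: +8·2° lon, +2·1° lat → SW at lon -144°, lat 52°.
Subsquare o=14, e=4: +14·0.0833333° lon, +4·0.0416667° lat → SW at lon -142.833°, lat 52.1667°.
Cell spans 0.0833333° lon × 0.0416667° lat. Centre is SW corner plus half of each.
latitude 52.1875° N, longitude 142.7917° W.

52.1875° N, 142.7917° W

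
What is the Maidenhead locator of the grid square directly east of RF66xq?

Longitude subsquare x = 23; +1 → 24, wraps to 0 = a, carry into square.
Longitude square 6; +1 → 7.
The latitude characters are unchanged.

RF76aq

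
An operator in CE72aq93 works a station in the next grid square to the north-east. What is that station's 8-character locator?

CE72bq04

Longitude extended square 9; +1 → 10, wraps to 0, carry into subsquare.
Longitude subsquare a = 0; +1 → 1 = b.
Latitude extended square 3; +1 → 4.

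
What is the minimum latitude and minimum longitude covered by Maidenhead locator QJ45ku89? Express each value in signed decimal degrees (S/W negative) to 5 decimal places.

5.87083, 148.90000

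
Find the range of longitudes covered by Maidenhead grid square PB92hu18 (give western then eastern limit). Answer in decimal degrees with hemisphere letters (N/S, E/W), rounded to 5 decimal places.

138.59167° E, 138.60000° E

Field P=15, B=1: +15·20° lon, +1·10° lat → SW at lon 120°, lat -80°.
Square 9, 2: +9·2° lon, +2·1° lat → SW at lon 138°, lat -78°.
Subsquare h=7, u=20: +7·0.0833333° lon, +20·0.0416667° lat → SW at lon 138.583°, lat -77.1667°.
Extended square 1, 8: +1·0.00833333° lon, +8·0.00416667° lat → SW at lon 138.592°, lat -77.1333°.
Cell spans 0.00833333° lon × 0.00416667° lat.
west 138.59167° E, east 138.60000° E.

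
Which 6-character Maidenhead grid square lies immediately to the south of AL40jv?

AL40ju

Latitude subsquare v = 21; −1 → 20 = u.
The longitude characters are unchanged.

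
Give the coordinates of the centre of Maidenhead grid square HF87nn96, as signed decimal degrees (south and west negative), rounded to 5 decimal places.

-32.43125, -22.83750

Field H=7, F=5: +7·20° lon, +5·10° lat → SW at lon -40°, lat -40°.
Square 8, 7: +8·2° lon, +7·1° lat → SW at lon -24°, lat -33°.
Subsquare n=13, n=13: +13·0.0833333° lon, +13·0.0416667° lat → SW at lon -22.9167°, lat -32.4583°.
Extended square 9, 6: +9·0.00833333° lon, +6·0.00416667° lat → SW at lon -22.8417°, lat -32.4333°.
Cell spans 0.00833333° lon × 0.00416667° lat. Centre is SW corner plus half of each.
latitude -32.43125, longitude -22.83750.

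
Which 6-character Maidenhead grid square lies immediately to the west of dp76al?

DP66xl

Longitude subsquare a = 0; −1 → -1, wraps to 23 = x, carry into square.
Longitude square 7; −1 → 6.
The latitude characters are unchanged.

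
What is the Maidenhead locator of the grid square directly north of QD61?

QD62

Latitude square 1; +1 → 2.
The longitude characters are unchanged.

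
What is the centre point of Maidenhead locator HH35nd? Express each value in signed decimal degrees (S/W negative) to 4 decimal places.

-14.8542, -32.8750

Field H=7, H=7: +7·20° lon, +7·10° lat → SW at lon -40°, lat -20°.
Square 3, 5: +3·2° lon, +5·1° lat → SW at lon -34°, lat -15°.
Subsquare n=13, d=3: +13·0.0833333° lon, +3·0.0416667° lat → SW at lon -32.9167°, lat -14.875°.
Cell spans 0.0833333° lon × 0.0416667° lat. Centre is SW corner plus half of each.
latitude -14.8542, longitude -32.8750.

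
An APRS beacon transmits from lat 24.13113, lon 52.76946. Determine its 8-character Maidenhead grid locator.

Shift to the Maidenhead origin (180°W, 90°S): lon 232.76946, lat 114.13113.
Field (20°×10°, letters A–R): 232.76946/20 → 11 → L, 114.13113/10 → 11 → L; chars LL.
Square (2°×1°, digits 0–9): 12.76946/2 → 6, 4.13113/1 → 4; chars 64.
Subsquare (5′×2.5′, letters a–x): 0.76946/0.0833333 → 9 → j, 0.13113/0.0416667 → 3 → d; chars jd.
Extended square (30″×15″, digits 0–9): 0.01946/0.00833333 → 2, 0.00613/0.00416667 → 1; chars 21.

LL64jd21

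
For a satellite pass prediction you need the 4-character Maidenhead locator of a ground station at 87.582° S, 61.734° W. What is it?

Shift to the Maidenhead origin (180°W, 90°S): lon 118.27, lat 2.42.
Field: lon ⌊118.27/20⌋ = 5 → F; lat ⌊2.42/10⌋ = 0 → A.
Square: lon ⌊18.27/2⌋ = 9; lat ⌊2.42/1⌋ = 2.

FA92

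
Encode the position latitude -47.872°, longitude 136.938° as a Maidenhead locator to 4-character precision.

PE82

Shift to the Maidenhead origin (180°W, 90°S): lon 316.94, lat 42.13.
Field (20°×10°, letters A–R): lon ⌊316.94/20⌋ = 15 → P; lat ⌊42.13/10⌋ = 4 → E.
Square (2°×1°, digits 0–9): lon ⌊16.94/2⌋ = 8; lat ⌊2.13/1⌋ = 2.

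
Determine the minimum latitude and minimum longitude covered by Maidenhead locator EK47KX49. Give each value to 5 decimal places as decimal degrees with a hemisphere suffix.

Field E=4, K=10: +4·20° lon, +10·10° lat → SW at lon -100°, lat 10°.
Square 4, 7: +4·2° lon, +7·1° lat → SW at lon -92°, lat 17°.
Subsquare k=10, x=23: +10·0.0833333° lon, +23·0.0416667° lat → SW at lon -91.1667°, lat 17.9583°.
Extended square 4, 9: +4·0.00833333° lon, +9·0.00416667° lat → SW at lon -91.1333°, lat 17.9958°.
latitude 17.99583° N, longitude 91.13333° W.

17.99583° N, 91.13333° W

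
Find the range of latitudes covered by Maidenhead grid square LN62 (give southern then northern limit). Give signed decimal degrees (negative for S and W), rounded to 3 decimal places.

Field L=11, N=13: +11·20° lon, +13·10° lat → SW at lon 40°, lat 40°.
Square 6, 2: +6·2° lon, +2·1° lat → SW at lon 52°, lat 42°.
Cell spans 2° lon × 1° lat.
south 42.000, north 43.000.

42.000, 43.000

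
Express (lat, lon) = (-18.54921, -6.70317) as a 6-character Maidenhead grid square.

IH61pk

Add 180° to longitude and 90° to latitude: 173.2968, 71.4508.
Field: 173.2968/20 → 8 → I, 71.4508/10 → 7 → H; chars IH.
Square: 13.2968/2 → 6, 1.4508/1 → 1; chars 61.
Subsquare: 1.2968/0.0833333 → 15 → p, 0.4508/0.0416667 → 10 → k; chars pk.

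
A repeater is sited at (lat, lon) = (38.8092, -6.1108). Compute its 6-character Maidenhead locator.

Shift to the Maidenhead origin (180°W, 90°S): lon 173.8892, lat 128.8092.
Field: 173.8892/20 → 8 → I, 128.8092/10 → 12 → M; chars IM.
Square: 13.8892/2 → 6, 8.8092/1 → 8; chars 68.
Subsquare: 1.8892/0.0833333 → 22 → w, 0.8092/0.0416667 → 19 → t; chars wt.

IM68wt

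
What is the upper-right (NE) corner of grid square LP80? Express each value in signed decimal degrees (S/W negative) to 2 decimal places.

61.00, 58.00

Field L=11, P=15: +11·20° lon, +15·10° lat → SW at lon 40°, lat 60°.
Square 8, 0: +8·2° lon, +0·1° lat → SW at lon 56°, lat 60°.
Cell spans 2° lon × 1° lat. NE corner is SW corner plus one full cell.
latitude 61.00, longitude 58.00.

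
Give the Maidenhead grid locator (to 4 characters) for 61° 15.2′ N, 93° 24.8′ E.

NP61

Shift to the Maidenhead origin (180°W, 90°S): lon 273.41, lat 151.25.
Field (20°×10°, letters A–R): lon ⌊273.41/20⌋ = 13 → N; lat ⌊151.25/10⌋ = 15 → P.
Square (2°×1°, digits 0–9): lon ⌊13.41/2⌋ = 6; lat ⌊1.25/1⌋ = 1.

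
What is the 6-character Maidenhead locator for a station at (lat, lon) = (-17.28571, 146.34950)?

Offset from 180°W / 90°S: lon 326.3495°, lat 72.7143°.
Field (20°×10°, letters A–R): 326.3495/20 → 16 → Q, 72.7143/10 → 7 → H; chars QH.
Square (2°×1°, digits 0–9): 6.3495/2 → 3, 2.7143/1 → 2; chars 32.
Subsquare (5′×2.5′, letters a–x): 0.3495/0.0833333 → 4 → e, 0.7143/0.0416667 → 17 → r; chars er.

QH32er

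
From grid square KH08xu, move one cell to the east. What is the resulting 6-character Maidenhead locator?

KH18au

Longitude subsquare x = 23; +1 → 24, wraps to 0 = a, carry into square.
Longitude square 0; +1 → 1.
The latitude characters are unchanged.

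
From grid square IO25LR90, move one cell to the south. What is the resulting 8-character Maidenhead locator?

IO25lq99

Latitude extended square 0; −1 → -1, wraps to 9, carry into subsquare.
Latitude subsquare r = 17; −1 → 16 = q.
The longitude characters are unchanged.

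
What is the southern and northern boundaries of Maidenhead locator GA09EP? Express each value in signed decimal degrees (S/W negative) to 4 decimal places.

-80.3750, -80.3333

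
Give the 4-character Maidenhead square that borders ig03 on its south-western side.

Longitude square 0; −1 → -1, wraps to 9, carry into field.
Longitude field I = 8; −1 → 7 = H.
Latitude square 3; −1 → 2.

HG92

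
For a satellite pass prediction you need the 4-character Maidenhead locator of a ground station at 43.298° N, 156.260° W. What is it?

Shift to the Maidenhead origin (180°W, 90°S): lon 23.74, lat 133.30.
Field: lon ⌊23.74/20⌋ = 1 → B; lat ⌊133.30/10⌋ = 13 → N.
Square: lon ⌊3.74/2⌋ = 1; lat ⌊3.30/1⌋ = 3.

BN13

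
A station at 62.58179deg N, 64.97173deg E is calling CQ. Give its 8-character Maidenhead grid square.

MP22ln69

Shift to the Maidenhead origin (180°W, 90°S): lon 244.97173, lat 152.58179.
Field: lon ⌊244.97173/20⌋ = 12 → M; lat ⌊152.58179/10⌋ = 15 → P.
Square: lon ⌊4.97173/2⌋ = 2; lat ⌊2.58179/1⌋ = 2.
Subsquare: lon ⌊0.97173/0.0833333⌋ = 11 → l; lat ⌊0.58179/0.0416667⌋ = 13 → n.
Extended square: lon ⌊0.05506/0.00833333⌋ = 6; lat ⌊0.04012/0.00416667⌋ = 9.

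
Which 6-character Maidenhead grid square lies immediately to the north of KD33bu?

KD33bv

Latitude subsquare u = 20; +1 → 21 = v.
The longitude characters are unchanged.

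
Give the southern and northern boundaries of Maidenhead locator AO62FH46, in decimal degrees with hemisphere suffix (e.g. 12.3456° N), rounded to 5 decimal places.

Field A=0, O=14: +0·20° lon, +14·10° lat → SW at lon -180°, lat 50°.
Square 6, 2: +6·2° lon, +2·1° lat → SW at lon -168°, lat 52°.
Subsquare f=5, h=7: +5·0.0833333° lon, +7·0.0416667° lat → SW at lon -167.583°, lat 52.2917°.
Extended square 4, 6: +4·0.00833333° lon, +6·0.00416667° lat → SW at lon -167.55°, lat 52.3167°.
Cell spans 0.00833333° lon × 0.00416667° lat.
south 52.31667° N, north 52.32083° N.

52.31667° N, 52.32083° N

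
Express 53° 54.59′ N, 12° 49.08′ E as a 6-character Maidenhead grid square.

JO63jv

Offset from 180°W / 90°S: lon 192.8180°, lat 143.9098°.
Field (20°×10°, letters A–R): 192.8180/20 → 9 → J, 143.9098/10 → 14 → O; chars JO.
Square (2°×1°, digits 0–9): 12.8180/2 → 6, 3.9098/1 → 3; chars 63.
Subsquare (5′×2.5′, letters a–x): 0.8180/0.0833333 → 9 → j, 0.9098/0.0416667 → 21 → v; chars jv.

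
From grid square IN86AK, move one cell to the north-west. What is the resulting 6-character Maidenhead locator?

IN76xl

Longitude subsquare a = 0; −1 → -1, wraps to 23 = x, carry into square.
Longitude square 8; −1 → 7.
Latitude subsquare k = 10; +1 → 11 = l.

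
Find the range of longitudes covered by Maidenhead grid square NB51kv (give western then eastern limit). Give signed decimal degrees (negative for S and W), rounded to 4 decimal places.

90.8333, 90.9167

Field N=13, B=1: +13·20° lon, +1·10° lat → SW at lon 80°, lat -80°.
Square 5, 1: +5·2° lon, +1·1° lat → SW at lon 90°, lat -79°.
Subsquare k=10, v=21: +10·0.0833333° lon, +21·0.0416667° lat → SW at lon 90.8333°, lat -78.125°.
Cell spans 0.0833333° lon × 0.0416667° lat.
west 90.8333, east 90.9167.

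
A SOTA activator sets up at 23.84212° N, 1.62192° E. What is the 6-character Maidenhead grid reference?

JL03tu

Add 180° to longitude and 90° to latitude: 181.6219, 113.8421.
Field: 181.6219/20 → 9 → J, 113.8421/10 → 11 → L; chars JL.
Square: 1.6219/2 → 0, 3.8421/1 → 3; chars 03.
Subsquare: 1.6219/0.0833333 → 19 → t, 0.8421/0.0416667 → 20 → u; chars tu.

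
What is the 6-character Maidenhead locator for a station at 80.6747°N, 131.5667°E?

Offset from 180°W / 90°S: lon 311.5667°, lat 170.6747°.
Field: lon ⌊311.5667/20⌋ = 15 → P; lat ⌊170.6747/10⌋ = 17 → R.
Square: lon ⌊11.5667/2⌋ = 5; lat ⌊0.6747/1⌋ = 0.
Subsquare: lon ⌊1.5667/0.0833333⌋ = 18 → s; lat ⌊0.6747/0.0416667⌋ = 16 → q.

PR50sq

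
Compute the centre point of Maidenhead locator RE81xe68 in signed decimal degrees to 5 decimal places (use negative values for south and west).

Field R=17, E=4: +17·20° lon, +4·10° lat → SW at lon 160°, lat -50°.
Square 8, 1: +8·2° lon, +1·1° lat → SW at lon 176°, lat -49°.
Subsquare x=23, e=4: +23·0.0833333° lon, +4·0.0416667° lat → SW at lon 177.917°, lat -48.8333°.
Extended square 6, 8: +6·0.00833333° lon, +8·0.00416667° lat → SW at lon 177.967°, lat -48.8°.
Cell spans 0.00833333° lon × 0.00416667° lat. Centre is SW corner plus half of each.
latitude -48.79792, longitude 177.97083.

-48.79792, 177.97083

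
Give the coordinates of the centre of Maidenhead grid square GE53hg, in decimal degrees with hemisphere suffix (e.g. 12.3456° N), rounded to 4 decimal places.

Field G=6, E=4: +6·20° lon, +4·10° lat → SW at lon -60°, lat -50°.
Square 5, 3: +5·2° lon, +3·1° lat → SW at lon -50°, lat -47°.
Subsquare h=7, g=6: +7·0.0833333° lon, +6·0.0416667° lat → SW at lon -49.4167°, lat -46.75°.
Cell spans 0.0833333° lon × 0.0416667° lat. Centre is SW corner plus half of each.
latitude 46.7292° S, longitude 49.3750° W.

46.7292° S, 49.3750° W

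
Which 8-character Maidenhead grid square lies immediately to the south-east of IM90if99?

IM90jf08

Longitude extended square 9; +1 → 10, wraps to 0, carry into subsquare.
Longitude subsquare i = 8; +1 → 9 = j.
Latitude extended square 9; −1 → 8.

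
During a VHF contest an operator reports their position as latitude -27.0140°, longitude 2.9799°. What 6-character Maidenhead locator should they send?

JG12lx

Add 180° to longitude and 90° to latitude: 182.9799, 62.9860.
Field: lon ⌊182.9799/20⌋ = 9 → J; lat ⌊62.9860/10⌋ = 6 → G.
Square: lon ⌊2.9799/2⌋ = 1; lat ⌊2.9860/1⌋ = 2.
Subsquare: lon ⌊0.9799/0.0833333⌋ = 11 → l; lat ⌊0.9860/0.0416667⌋ = 23 → x.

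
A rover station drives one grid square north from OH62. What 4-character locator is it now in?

OH63

Latitude square 2; +1 → 3.
The longitude characters are unchanged.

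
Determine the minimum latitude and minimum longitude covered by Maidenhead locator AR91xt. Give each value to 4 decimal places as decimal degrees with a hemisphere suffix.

81.7917° N, 160.0833° W

Field A=0, R=17: +0·20° lon, +17·10° lat → SW at lon -180°, lat 80°.
Square 9, 1: +9·2° lon, +1·1° lat → SW at lon -162°, lat 81°.
Subsquare x=23, t=19: +23·0.0833333° lon, +19·0.0416667° lat → SW at lon -160.083°, lat 81.7917°.
latitude 81.7917° N, longitude 160.0833° W.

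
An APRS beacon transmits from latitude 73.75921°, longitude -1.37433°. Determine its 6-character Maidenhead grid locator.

IQ93hs

Shift to the Maidenhead origin (180°W, 90°S): lon 178.6257, lat 163.7592.
Field (20°×10°, letters A–R): lon ⌊178.6257/20⌋ = 8 → I; lat ⌊163.7592/10⌋ = 16 → Q.
Square (2°×1°, digits 0–9): lon ⌊18.6257/2⌋ = 9; lat ⌊3.7592/1⌋ = 3.
Subsquare (5′×2.5′, letters a–x): lon ⌊0.6257/0.0833333⌋ = 7 → h; lat ⌊0.7592/0.0416667⌋ = 18 → s.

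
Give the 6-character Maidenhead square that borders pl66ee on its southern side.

Latitude subsquare e = 4; −1 → 3 = d.
The longitude characters are unchanged.

PL66ed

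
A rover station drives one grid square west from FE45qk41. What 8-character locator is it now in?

Longitude extended square 4; −1 → 3.
The latitude characters are unchanged.

FE45qk31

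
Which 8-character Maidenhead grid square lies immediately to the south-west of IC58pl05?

Longitude extended square 0; −1 → -1, wraps to 9, carry into subsquare.
Longitude subsquare p = 15; −1 → 14 = o.
Latitude extended square 5; −1 → 4.

IC58ol94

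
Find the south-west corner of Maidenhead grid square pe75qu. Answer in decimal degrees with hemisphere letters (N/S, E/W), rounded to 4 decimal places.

Field P=15, E=4: +15·20° lon, +4·10° lat → SW at lon 120°, lat -50°.
Square 7, 5: +7·2° lon, +5·1° lat → SW at lon 134°, lat -45°.
Subsquare q=16, u=20: +16·0.0833333° lon, +20·0.0416667° lat → SW at lon 135.333°, lat -44.1667°.
latitude 44.1667° S, longitude 135.3333° E.

44.1667° S, 135.3333° E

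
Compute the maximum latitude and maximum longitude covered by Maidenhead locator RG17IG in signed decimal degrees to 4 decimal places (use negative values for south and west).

-22.7083, 162.7500

Field R=17, G=6: +17·20° lon, +6·10° lat → SW at lon 160°, lat -30°.
Square 1, 7: +1·2° lon, +7·1° lat → SW at lon 162°, lat -23°.
Subsquare i=8, g=6: +8·0.0833333° lon, +6·0.0416667° lat → SW at lon 162.667°, lat -22.75°.
Cell spans 0.0833333° lon × 0.0416667° lat. NE corner is SW corner plus one full cell.
latitude -22.7083, longitude 162.7500.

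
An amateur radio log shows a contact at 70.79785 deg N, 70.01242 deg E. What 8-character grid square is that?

Offset from 180°W / 90°S: lon 250.01242°, lat 160.79785°.
Field (20°×10°, letters A–R): 250.01242/20 → 12 → M, 160.79785/10 → 16 → Q; chars MQ.
Square (2°×1°, digits 0–9): 10.01242/2 → 5, 0.79785/1 → 0; chars 50.
Subsquare (5′×2.5′, letters a–x): 0.01242/0.0833333 → 0 → a, 0.79785/0.0416667 → 19 → t; chars at.
Extended square (30″×15″, digits 0–9): 0.01242/0.00833333 → 1, 0.00618/0.00416667 → 1; chars 11.

MQ50at11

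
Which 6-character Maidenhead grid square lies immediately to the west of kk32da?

Longitude subsquare d = 3; −1 → 2 = c.
The latitude characters are unchanged.

KK32ca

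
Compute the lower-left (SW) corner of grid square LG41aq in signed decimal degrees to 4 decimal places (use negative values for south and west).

Field L=11, G=6: +11·20° lon, +6·10° lat → SW at lon 40°, lat -30°.
Square 4, 1: +4·2° lon, +1·1° lat → SW at lon 48°, lat -29°.
Subsquare a=0, q=16: +0·0.0833333° lon, +16·0.0416667° lat → SW at lon 48°, lat -28.3333°.
latitude -28.3333, longitude 48.0000.

-28.3333, 48.0000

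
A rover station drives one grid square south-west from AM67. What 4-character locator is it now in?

AM56

Longitude square 6; −1 → 5.
Latitude square 7; −1 → 6.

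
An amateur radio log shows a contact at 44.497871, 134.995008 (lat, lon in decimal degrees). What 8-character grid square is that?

Add 180° to longitude and 90° to latitude: 314.99501, 134.49787.
Field: 314.99501/20 → 15 → P, 134.49787/10 → 13 → N; chars PN.
Square: 14.99501/2 → 7, 4.49787/1 → 4; chars 74.
Subsquare: 0.99501/0.0833333 → 11 → l, 0.49787/0.0416667 → 11 → l; chars ll.
Extended square: 0.07834/0.00833333 → 9, 0.03954/0.00416667 → 9; chars 99.

PN74ll99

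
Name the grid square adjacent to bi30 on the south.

BH39

Latitude square 0; −1 → -1, wraps to 9, carry into field.
Latitude field I = 8; −1 → 7 = H.
The longitude characters are unchanged.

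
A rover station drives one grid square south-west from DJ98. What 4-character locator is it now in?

Longitude square 9; −1 → 8.
Latitude square 8; −1 → 7.

DJ87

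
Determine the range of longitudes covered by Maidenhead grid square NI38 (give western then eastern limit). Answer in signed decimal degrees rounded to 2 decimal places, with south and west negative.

Field N=13, I=8: +13·20° lon, +8·10° lat → SW at lon 80°, lat -10°.
Square 3, 8: +3·2° lon, +8·1° lat → SW at lon 86°, lat -2°.
Cell spans 2° lon × 1° lat.
west 86.00, east 88.00.

86.00, 88.00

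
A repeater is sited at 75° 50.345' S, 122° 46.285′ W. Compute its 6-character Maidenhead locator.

CB84od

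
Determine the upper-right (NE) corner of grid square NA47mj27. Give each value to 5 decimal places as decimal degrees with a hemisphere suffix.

Field N=13, A=0: +13·20° lon, +0·10° lat → SW at lon 80°, lat -90°.
Square 4, 7: +4·2° lon, +7·1° lat → SW at lon 88°, lat -83°.
Subsquare m=12, j=9: +12·0.0833333° lon, +9·0.0416667° lat → SW at lon 89°, lat -82.625°.
Extended square 2, 7: +2·0.00833333° lon, +7·0.00416667° lat → SW at lon 89.0167°, lat -82.5958°.
Cell spans 0.00833333° lon × 0.00416667° lat. NE corner is SW corner plus one full cell.
latitude 82.59167° S, longitude 89.02500° E.

82.59167° S, 89.02500° E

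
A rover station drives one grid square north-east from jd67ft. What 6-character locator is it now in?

JD67gu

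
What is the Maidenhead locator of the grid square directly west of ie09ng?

IE09mg

Longitude subsquare n = 13; −1 → 12 = m.
The latitude characters are unchanged.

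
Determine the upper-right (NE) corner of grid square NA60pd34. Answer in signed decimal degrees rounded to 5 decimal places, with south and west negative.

-89.85417, 93.28333

Field N=13, A=0: +13·20° lon, +0·10° lat → SW at lon 80°, lat -90°.
Square 6, 0: +6·2° lon, +0·1° lat → SW at lon 92°, lat -90°.
Subsquare p=15, d=3: +15·0.0833333° lon, +3·0.0416667° lat → SW at lon 93.25°, lat -89.875°.
Extended square 3, 4: +3·0.00833333° lon, +4·0.00416667° lat → SW at lon 93.275°, lat -89.8583°.
Cell spans 0.00833333° lon × 0.00416667° lat. NE corner is SW corner plus one full cell.
latitude -89.85417, longitude 93.28333.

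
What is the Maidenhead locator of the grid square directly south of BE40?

BD49

Latitude square 0; −1 → -1, wraps to 9, carry into field.
Latitude field E = 4; −1 → 3 = D.
The longitude characters are unchanged.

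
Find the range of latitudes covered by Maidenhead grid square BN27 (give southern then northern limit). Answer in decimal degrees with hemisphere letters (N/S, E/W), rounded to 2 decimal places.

47.00° N, 48.00° N

Field B=1, N=13: +1·20° lon, +13·10° lat → SW at lon -160°, lat 40°.
Square 2, 7: +2·2° lon, +7·1° lat → SW at lon -156°, lat 47°.
Cell spans 2° lon × 1° lat.
south 47.00° N, north 48.00° N.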